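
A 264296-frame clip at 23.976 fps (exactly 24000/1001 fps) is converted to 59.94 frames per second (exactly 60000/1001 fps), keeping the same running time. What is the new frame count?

Target frames = source frames × (target rate / source rate) = 264296 × (60000/1001)/(24000/1001) = 264296 × 5/2 = 660740.

660740 frames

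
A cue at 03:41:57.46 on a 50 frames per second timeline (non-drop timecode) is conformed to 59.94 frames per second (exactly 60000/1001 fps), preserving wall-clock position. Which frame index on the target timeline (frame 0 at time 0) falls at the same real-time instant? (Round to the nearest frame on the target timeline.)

Source frame index: (3×3600 + 41×60 + 57) × 50 + 46 = 665896.
Real time: 665896 / (50) = 332948/25 s.
Target frame: (332948/25) × (60000/1001) = 10377600/13 ≈ 798276.923 → 798277.

frame 798277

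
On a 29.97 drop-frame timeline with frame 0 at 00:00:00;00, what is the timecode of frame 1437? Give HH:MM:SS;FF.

00:00:47;27

Each 10-minute DF block holds 10 × 60 × 30 − 9 × 2 = 17982 frames. 1437 ÷ 17982 → 0 full blocks, remainder 1437.
Within the partial block the first minute is 1800 frames and each further minute 1798, so 0 further minute boundaries passed. Total skipped labels = 18 × 0 + 2 × 0 = 0.
Non-drop label index = 1437 + 0 = 1437; at 30 labels/s that is 00:00:47:27, i.e. DF 00:00:47;27.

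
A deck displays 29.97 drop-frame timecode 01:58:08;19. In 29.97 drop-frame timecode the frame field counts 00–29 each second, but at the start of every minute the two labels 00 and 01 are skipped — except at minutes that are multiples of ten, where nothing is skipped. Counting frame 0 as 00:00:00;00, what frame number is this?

212445

As if non-drop at 30 labels/s: (1 × 3600 + 58 × 60 + 8) × 30 + 19 = 212659.
Minute boundaries passed: 118; those not divisible by 10: 118 − 11 = 107; dropped labels = 2 × 107 = 214.
Actual frame index = 212659 − 214 = 212445.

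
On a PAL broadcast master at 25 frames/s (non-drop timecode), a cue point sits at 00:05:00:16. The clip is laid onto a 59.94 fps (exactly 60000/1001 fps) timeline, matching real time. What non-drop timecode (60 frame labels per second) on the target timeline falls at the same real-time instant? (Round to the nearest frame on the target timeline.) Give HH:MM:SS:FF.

Source frame index: (0×3600 + 5×60 + 0) × 25 + 16 = 7516.
Real time: 7516 / (25) = 7516/25 s.
Target frame: (7516/25) × (60000/1001) = 18038400/1001 ≈ 18020.380 → 18020.
At 60 labels/s: frame 18020 → 00:05:00:20.

00:05:00:20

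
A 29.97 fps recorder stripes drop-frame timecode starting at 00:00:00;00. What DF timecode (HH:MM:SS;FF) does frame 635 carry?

Ten DF minutes hold 17982 frames, so frame 635 lies in block 0 (frames 0–17981) with 635 frames into that block.
The block's first minute is 1800 frames and the rest 1798 each; 635 frames reaches minute 0, so 0 × 18 + 0 × 2 = 0 labels have been skipped so far.
Adding those back, label number 635 + 0 = 635 at 30 labels/s is 21 s + 5 f = 0 h 0 min 21 s frame 5, i.e. 00:00:21;05.

00:00:21;05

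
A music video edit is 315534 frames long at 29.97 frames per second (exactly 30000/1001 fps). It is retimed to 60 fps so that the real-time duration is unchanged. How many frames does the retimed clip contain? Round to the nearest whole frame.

631699 frames

Frames at target rate = 315534 × (60) / (30000/1001) = 157924767/250 ≈ 631699.068.
Nearest whole frame: 631699.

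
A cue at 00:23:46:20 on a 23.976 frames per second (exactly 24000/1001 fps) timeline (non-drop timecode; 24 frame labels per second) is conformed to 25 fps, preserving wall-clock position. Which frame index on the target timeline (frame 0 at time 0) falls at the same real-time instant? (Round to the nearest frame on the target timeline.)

Source frame index: (0×3600 + 23×60 + 46) × 24 + 20 = 34244.
Real time: 34244 / (24000/1001) = 8569561/6000 s.
Target frame: (8569561/6000) × (25) = 8569561/240 ≈ 35706.504 → 35707.

frame 35707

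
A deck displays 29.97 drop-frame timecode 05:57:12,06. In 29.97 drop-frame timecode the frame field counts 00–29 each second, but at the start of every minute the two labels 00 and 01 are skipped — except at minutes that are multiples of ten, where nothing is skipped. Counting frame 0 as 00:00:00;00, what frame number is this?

642322

Complete 10-minute blocks: 35, each 17982 frames → 629370.
Remaining 7 whole minutes in the current block: 1800 + 6 × 1798 = 12588 frames.
Within the current minute: 12 × 30 + 6 − 2 = 364 (labels ;00/;01 skipped at this minute). Total = 629370 + 12588 + 364 = 642322.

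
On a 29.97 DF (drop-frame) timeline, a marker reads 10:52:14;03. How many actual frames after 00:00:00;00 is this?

Complete 10-minute blocks: 65, each 17982 frames → 1168830.
Remaining 2 whole minutes in the current block: 1800 + 1 × 1798 = 3598 frames.
Within the current minute: 14 × 30 + 3 − 2 = 421 (labels ;00/;01 skipped at this minute). Total = 1168830 + 3598 + 421 = 1172849.

1172849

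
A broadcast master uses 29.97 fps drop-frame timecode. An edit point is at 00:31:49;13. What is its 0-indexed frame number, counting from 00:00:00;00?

Complete 10-minute blocks: 3, each 17982 frames → 53946.
Remaining 1 whole minute in the current block: 1800 + 0 × 1798 = 1800 frames.
Within the current minute: 49 × 30 + 13 − 2 = 1481 (labels ;00/;01 skipped at this minute). Total = 53946 + 1800 + 1481 = 57227.

57227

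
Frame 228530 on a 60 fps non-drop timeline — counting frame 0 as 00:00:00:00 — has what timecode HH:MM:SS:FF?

01:03:28:50

228530 ÷ 60 = 3808 full seconds, remainder 50 frames.
3808 s = 1 h 3 min 28 s.
Timecode: 01:03:28:50.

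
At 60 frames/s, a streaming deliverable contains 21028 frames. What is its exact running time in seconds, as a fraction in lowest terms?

5257/15 seconds

Running time = 21028 ÷ (60) = 21028 × 1/60 = 5257/15 s.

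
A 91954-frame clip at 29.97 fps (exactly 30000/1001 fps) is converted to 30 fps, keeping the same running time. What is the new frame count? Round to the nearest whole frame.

Frames at target rate = 91954 × (30) / (30000/1001) = 46022977/500 ≈ 92045.954.
Nearest whole frame: 92046.

92046 frames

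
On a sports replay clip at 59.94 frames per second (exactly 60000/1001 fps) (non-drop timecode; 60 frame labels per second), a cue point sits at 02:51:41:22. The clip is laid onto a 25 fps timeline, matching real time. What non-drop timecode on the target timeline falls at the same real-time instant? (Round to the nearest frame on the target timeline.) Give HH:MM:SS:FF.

Source frame index: (2×3600 + 51×60 + 41) × 60 + 22 = 618082.
Real time: 618082 / (60000/1001) = 309350041/30000 s.
Target frame: (309350041/30000) × (25) = 309350041/1200 ≈ 257791.701 → 257792.
At 25 labels/s: frame 257792 → 02:51:51:17.

02:51:51:17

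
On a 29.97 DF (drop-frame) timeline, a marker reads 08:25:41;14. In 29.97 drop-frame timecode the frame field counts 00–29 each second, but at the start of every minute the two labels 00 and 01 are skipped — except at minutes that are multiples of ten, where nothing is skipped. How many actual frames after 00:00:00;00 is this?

909334

As if non-drop at 30 labels/s: (8 × 3600 + 25 × 60 + 41) × 30 + 14 = 910244.
Minute boundaries passed: 505; those not divisible by 10: 505 − 50 = 455; dropped labels = 2 × 455 = 910.
Actual frame index = 910244 − 910 = 909334.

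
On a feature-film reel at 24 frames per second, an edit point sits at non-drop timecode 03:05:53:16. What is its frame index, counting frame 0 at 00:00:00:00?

267688

Total seconds to the label: (3 × 3600 + 5 × 60 + 53) = 11153.
Frame index = 11153 × 24 + 16 = 267688.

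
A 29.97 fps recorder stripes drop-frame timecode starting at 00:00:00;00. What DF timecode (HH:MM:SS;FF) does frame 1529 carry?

00:00:50;29

Ten DF minutes hold 17982 frames, so frame 1529 lies in block 0 (frames 0–17981) with 1529 frames into that block.
The block's first minute is 1800 frames and the rest 1798 each; 1529 frames reaches minute 0, so 0 × 18 + 0 × 2 = 0 labels have been skipped so far.
Adding those back, label number 1529 + 0 = 1529 at 30 labels/s is 50 s + 29 f = 0 h 0 min 50 s frame 29, i.e. 00:00:50;29.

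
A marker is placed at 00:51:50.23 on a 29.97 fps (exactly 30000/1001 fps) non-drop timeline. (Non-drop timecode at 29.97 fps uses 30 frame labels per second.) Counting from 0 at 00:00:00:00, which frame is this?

Total seconds to the label: (0 × 3600 + 51 × 60 + 50) = 3110.
Frame index = 3110 × 30 + 23 = 93323.

frame 93323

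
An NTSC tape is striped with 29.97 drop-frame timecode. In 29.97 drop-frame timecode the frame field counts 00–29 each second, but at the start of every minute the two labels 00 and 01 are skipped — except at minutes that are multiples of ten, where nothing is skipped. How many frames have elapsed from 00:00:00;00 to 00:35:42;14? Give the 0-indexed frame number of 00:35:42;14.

64210

As if non-drop at 30 labels/s: (0 × 3600 + 35 × 60 + 42) × 30 + 14 = 64274.
Minute boundaries passed: 35; those not divisible by 10: 35 − 3 = 32; dropped labels = 2 × 32 = 64.
Actual frame index = 64274 − 64 = 64210.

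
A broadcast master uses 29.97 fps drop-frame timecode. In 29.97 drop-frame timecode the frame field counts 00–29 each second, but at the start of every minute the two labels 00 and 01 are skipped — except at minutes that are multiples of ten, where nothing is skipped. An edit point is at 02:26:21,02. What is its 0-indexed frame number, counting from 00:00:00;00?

263168

Complete 10-minute blocks: 14, each 17982 frames → 251748.
Remaining 6 whole minutes in the current block: 1800 + 5 × 1798 = 10790 frames.
Within the current minute: 21 × 30 + 2 − 2 = 630 (labels ;00/;01 skipped at this minute). Total = 251748 + 10790 + 630 = 263168.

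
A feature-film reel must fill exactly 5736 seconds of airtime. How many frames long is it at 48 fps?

275328 frames

Frames = 5736 × 48 = 275328.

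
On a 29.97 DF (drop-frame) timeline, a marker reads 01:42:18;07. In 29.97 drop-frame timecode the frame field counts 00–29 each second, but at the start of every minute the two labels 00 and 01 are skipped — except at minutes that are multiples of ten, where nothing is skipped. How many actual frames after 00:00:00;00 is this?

183963

Complete 10-minute blocks: 10, each 17982 frames → 179820.
Remaining 2 whole minutes in the current block: 1800 + 1 × 1798 = 3598 frames.
Within the current minute: 18 × 30 + 7 − 2 = 545 (labels ;00/;01 skipped at this minute). Total = 179820 + 3598 + 545 = 183963.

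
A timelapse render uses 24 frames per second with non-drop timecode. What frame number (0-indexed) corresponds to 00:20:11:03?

frame 29067

Total seconds to the label: (0 × 3600 + 20 × 60 + 11) = 1211.
Frame index = 1211 × 24 + 3 = 29067.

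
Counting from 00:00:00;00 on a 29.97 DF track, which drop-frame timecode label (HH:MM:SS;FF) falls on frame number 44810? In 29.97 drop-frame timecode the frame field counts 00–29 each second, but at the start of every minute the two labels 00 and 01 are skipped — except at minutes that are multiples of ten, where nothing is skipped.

Each 10-minute DF block holds 10 × 60 × 30 − 9 × 2 = 17982 frames. 44810 ÷ 17982 → 2 full blocks, remainder 8846.
Within the partial block the first minute is 1800 frames and each further minute 1798, so 4 further minute boundaries passed. Total skipped labels = 18 × 2 + 2 × 4 = 44.
Non-drop label index = 44810 + 44 = 44854; at 30 labels/s that is 00:24:55:04, i.e. DF 00:24:55;04.

00:24:55;04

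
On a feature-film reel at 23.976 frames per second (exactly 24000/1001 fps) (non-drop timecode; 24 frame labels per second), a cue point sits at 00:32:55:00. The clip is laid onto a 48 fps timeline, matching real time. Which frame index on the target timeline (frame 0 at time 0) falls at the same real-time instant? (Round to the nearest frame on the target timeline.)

frame 94895

Source frame index: (0×3600 + 32×60 + 55) × 24 + 0 = 47400.
Real time: 47400 / (24000/1001) = 79079/40 s.
Target frame: (79079/40) × (48) = 474474/5 ≈ 94894.800 → 94895.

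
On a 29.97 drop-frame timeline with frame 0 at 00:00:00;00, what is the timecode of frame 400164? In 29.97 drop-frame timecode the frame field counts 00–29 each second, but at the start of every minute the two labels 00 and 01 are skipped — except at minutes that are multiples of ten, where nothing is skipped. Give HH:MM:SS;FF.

Ten DF minutes hold 17982 frames, so frame 400164 lies in block 22 (frames 395604–413585) with 4560 frames into that block.
The block's first minute is 1800 frames and the rest 1798 each; 4560 frames reaches minute 2, so 22 × 18 + 2 × 2 = 400 labels have been skipped so far.
Adding those back, label number 400164 + 400 = 400564 at 30 labels/s is 13352 s + 4 f = 3 h 42 min 32 s frame 4, i.e. 03:42:32;04.

03:42:32;04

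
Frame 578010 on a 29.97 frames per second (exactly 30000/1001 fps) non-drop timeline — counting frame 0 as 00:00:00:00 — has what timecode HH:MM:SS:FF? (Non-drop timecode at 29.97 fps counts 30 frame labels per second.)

05:21:07:00

578010 ÷ 30 = 19267 full seconds, remainder 0 frames.
19267 s = 5 h 21 min 7 s.
Timecode: 05:21:07:00.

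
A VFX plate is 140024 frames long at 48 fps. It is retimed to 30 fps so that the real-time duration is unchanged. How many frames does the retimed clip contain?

87515 frames

Target frames = source frames × (target rate / source rate) = 140024 × (30)/(48) = 140024 × 5/8 = 87515.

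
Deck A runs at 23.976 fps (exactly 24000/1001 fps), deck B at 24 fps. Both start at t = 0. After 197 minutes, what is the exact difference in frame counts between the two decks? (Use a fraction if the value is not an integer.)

197 min = 11820 s.
A emits 24000/1001 × 11820 = 283680000/1001 frames; B emits 24 × 11820 = 283680.
Difference = 283680/1001 frames (≈ 283.3966); B is ahead of A.

283680/1001 frames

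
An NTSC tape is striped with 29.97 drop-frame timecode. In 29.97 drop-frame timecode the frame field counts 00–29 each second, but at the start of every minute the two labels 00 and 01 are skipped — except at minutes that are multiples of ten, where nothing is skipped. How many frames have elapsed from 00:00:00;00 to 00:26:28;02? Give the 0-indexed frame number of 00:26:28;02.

47594

As if non-drop at 30 labels/s: (0 × 3600 + 26 × 60 + 28) × 30 + 2 = 47642.
Minute boundaries passed: 26; those not divisible by 10: 26 − 2 = 24; dropped labels = 2 × 24 = 48.
Actual frame index = 47642 − 48 = 47594.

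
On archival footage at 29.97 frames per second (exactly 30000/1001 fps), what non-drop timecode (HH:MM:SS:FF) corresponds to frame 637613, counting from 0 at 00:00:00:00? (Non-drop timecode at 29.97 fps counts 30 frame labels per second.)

637613 ÷ 30 = 21253 full seconds, remainder 23 frames.
21253 s = 5 h 54 min 13 s.
Timecode: 05:54:13:23.

05:54:13:23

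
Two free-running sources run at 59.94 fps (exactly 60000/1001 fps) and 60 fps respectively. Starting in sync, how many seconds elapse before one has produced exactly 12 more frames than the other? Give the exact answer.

200.2 seconds

The gap grows by |60 − 60000/1001| = 60/1001 frames per second.
Time for a 12-frame gap: 12 ÷ (60/1001) = 200.2 s.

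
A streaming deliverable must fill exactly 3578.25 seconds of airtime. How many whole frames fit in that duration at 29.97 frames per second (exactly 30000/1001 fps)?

Frames = 3578.25 × 30000/1001 = 8257500/77 ≈ 107240.2597.
Complete frames: 107240.

107240 frames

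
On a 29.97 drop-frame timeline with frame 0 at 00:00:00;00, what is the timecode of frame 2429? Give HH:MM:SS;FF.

00:01:21;01

Ten DF minutes hold 17982 frames, so frame 2429 lies in block 0 (frames 0–17981) with 2429 frames into that block.
The block's first minute is 1800 frames and the rest 1798 each; 2429 frames reaches minute 1, so 0 × 18 + 1 × 2 = 2 labels have been skipped so far.
Adding those back, label number 2429 + 2 = 2431 at 30 labels/s is 81 s + 1 f = 0 h 1 min 21 s frame 1, i.e. 00:01:21;01.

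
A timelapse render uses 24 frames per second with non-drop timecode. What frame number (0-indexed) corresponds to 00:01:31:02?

Total seconds to the label: (0 × 3600 + 1 × 60 + 31) = 91.
Frame index = 91 × 24 + 2 = 2186.

frame 2186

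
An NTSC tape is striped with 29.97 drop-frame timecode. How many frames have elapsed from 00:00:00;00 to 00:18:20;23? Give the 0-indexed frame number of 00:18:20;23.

Complete 10-minute blocks: 1, each 17982 frames → 17982.
Remaining 8 whole minutes in the current block: 1800 + 7 × 1798 = 14386 frames.
Within the current minute: 20 × 30 + 23 − 2 = 621 (labels ;00/;01 skipped at this minute). Total = 17982 + 14386 + 621 = 32989.

32989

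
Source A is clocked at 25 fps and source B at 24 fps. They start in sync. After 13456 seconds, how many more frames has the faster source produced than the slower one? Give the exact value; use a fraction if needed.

A emits 25 × 13456 = 336400 frames; B emits 24 × 13456 = 322944.
Difference = 13456 frames; B is behind A.

13456 frames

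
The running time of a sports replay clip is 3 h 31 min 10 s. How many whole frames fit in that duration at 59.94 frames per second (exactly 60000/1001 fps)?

759440 frames

3 h 31 min 10 s = 12670 s.
Frames = 12670 × 60000/1001 = 108600000/143 ≈ 759440.5594.
Complete frames: 759440.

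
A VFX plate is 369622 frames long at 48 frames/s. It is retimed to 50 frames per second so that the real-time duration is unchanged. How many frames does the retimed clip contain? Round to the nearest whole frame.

Frames at target rate = 369622 × (50) / (48) = 4620275/12 ≈ 385022.917.
Nearest whole frame: 385023.

385023 frames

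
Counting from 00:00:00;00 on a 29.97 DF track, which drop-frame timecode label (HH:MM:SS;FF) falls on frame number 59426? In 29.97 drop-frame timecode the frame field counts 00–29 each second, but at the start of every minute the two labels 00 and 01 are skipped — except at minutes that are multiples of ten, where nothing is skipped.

00:33:02;26

Each 10-minute DF block holds 10 × 60 × 30 − 9 × 2 = 17982 frames. 59426 ÷ 17982 → 3 full blocks, remainder 5480.
Within the partial block the first minute is 1800 frames and each further minute 1798, so 3 further minute boundaries passed. Total skipped labels = 18 × 3 + 2 × 3 = 60.
Non-drop label index = 59426 + 60 = 59486; at 30 labels/s that is 00:33:02:26, i.e. DF 00:33:02;26.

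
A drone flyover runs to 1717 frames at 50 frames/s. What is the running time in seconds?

34.34 seconds

Running time = 1717 / (50) = 34.34 s.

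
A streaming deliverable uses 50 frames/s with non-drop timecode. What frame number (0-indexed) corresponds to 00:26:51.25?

80575

Total seconds to the label: (0 × 3600 + 26 × 60 + 51) = 1611.
Frame index = 1611 × 50 + 25 = 80575.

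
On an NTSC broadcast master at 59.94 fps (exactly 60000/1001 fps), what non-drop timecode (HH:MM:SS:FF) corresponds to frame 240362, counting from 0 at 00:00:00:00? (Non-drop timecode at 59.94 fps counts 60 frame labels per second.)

01:06:46:02

240362 ÷ 60 = 4006 full seconds, remainder 2 frames.
4006 s = 1 h 6 min 46 s.
Timecode: 01:06:46:02.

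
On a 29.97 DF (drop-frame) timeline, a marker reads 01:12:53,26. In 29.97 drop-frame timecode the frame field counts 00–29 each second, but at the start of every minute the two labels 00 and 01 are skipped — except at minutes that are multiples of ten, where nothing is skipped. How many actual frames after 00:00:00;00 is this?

As if non-drop at 30 labels/s: (1 × 3600 + 12 × 60 + 53) × 30 + 26 = 131216.
Minute boundaries passed: 72; those not divisible by 10: 72 − 7 = 65; dropped labels = 2 × 65 = 130.
Actual frame index = 131216 − 130 = 131086.

131086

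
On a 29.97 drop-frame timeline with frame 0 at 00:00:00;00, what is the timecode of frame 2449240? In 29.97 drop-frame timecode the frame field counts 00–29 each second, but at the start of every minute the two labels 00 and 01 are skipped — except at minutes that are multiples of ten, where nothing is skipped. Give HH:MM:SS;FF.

Ten DF minutes hold 17982 frames, so frame 2449240 lies in block 136 (frames 2445552–2463533) with 3688 frames into that block.
The block's first minute is 1800 frames and the rest 1798 each; 3688 frames reaches minute 2, so 136 × 18 + 2 × 2 = 2452 labels have been skipped so far.
Adding those back, label number 2449240 + 2452 = 2451692 at 30 labels/s is 81723 s + 2 f = 22 h 42 min 3 s frame 2, i.e. 22:42:03;02.

22:42:03;02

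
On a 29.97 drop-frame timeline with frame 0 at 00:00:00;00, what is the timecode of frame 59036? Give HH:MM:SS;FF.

Each 10-minute DF block holds 10 × 60 × 30 − 9 × 2 = 17982 frames. 59036 ÷ 17982 → 3 full blocks, remainder 5090.
Within the partial block the first minute is 1800 frames and each further minute 1798, so 2 further minute boundaries passed. Total skipped labels = 18 × 3 + 2 × 2 = 58.
Non-drop label index = 59036 + 58 = 59094; at 30 labels/s that is 00:32:49:24, i.e. DF 00:32:49;24.

00:32:49;24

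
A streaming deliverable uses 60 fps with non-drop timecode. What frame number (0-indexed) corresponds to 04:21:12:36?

Total seconds to the label: (4 × 3600 + 21 × 60 + 12) = 15672.
Frame index = 15672 × 60 + 36 = 940356.

frame 940356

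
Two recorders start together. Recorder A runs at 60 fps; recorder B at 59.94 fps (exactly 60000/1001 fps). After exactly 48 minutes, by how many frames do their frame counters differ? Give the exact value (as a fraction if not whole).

48 min = 2880 s.
A emits 60 × 2880 = 172800 frames; B emits 60000/1001 × 2880 = 172800000/1001.
Difference = 172800/1001 frames (≈ 172.6274); B is behind A.

172800/1001 frames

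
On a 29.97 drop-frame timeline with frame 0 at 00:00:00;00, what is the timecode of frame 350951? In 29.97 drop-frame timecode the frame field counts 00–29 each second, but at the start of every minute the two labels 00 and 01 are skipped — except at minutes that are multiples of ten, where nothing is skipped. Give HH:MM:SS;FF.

Each 10-minute DF block holds 10 × 60 × 30 − 9 × 2 = 17982 frames. 350951 ÷ 17982 → 19 full blocks, remainder 9293.
Within the partial block the first minute is 1800 frames and each further minute 1798, so 5 further minute boundaries passed. Total skipped labels = 18 × 19 + 2 × 5 = 352.
Non-drop label index = 350951 + 352 = 351303; at 30 labels/s that is 03:15:10:03, i.e. DF 03:15:10;03.

03:15:10;03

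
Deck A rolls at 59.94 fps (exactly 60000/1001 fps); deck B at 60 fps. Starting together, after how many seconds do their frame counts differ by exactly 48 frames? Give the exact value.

The gap grows by |60 − 60000/1001| = 60/1001 frames per second.
Time for a 48-frame gap: 48 ÷ (60/1001) = 800.8 s.

800.8 seconds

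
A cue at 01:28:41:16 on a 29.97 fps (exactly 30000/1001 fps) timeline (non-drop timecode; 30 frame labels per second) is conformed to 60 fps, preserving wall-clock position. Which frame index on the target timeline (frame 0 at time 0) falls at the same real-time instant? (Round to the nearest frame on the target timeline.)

Source frame index: (1×3600 + 28×60 + 41) × 30 + 16 = 159646.
Real time: 159646 / (30000/1001) = 79902823/15000 s.
Target frame: (79902823/15000) × (60) = 79902823/250 ≈ 319611.292 → 319611.

frame 319611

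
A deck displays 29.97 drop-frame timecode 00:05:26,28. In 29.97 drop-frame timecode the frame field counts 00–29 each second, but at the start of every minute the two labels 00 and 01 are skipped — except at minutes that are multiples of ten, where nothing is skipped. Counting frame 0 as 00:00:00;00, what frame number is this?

9798

Complete 10-minute blocks: 0, each 17982 frames → 0.
Remaining 5 whole minutes in the current block: 1800 + 4 × 1798 = 8992 frames.
Within the current minute: 26 × 30 + 28 − 2 = 806 (labels ;00/;01 skipped at this minute). Total = 0 + 8992 + 806 = 9798.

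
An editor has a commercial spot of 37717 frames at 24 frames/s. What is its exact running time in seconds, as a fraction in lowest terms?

Running time = 37717 ÷ (24) = 37717 × 1/24 = 37717/24 s.

37717/24 seconds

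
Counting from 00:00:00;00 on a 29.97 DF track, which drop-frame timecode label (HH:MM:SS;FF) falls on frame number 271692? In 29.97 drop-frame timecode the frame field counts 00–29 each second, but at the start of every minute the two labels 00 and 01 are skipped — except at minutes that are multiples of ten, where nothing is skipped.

02:31:05;14

Ten DF minutes hold 17982 frames, so frame 271692 lies in block 15 (frames 269730–287711) with 1962 frames into that block.
The block's first minute is 1800 frames and the rest 1798 each; 1962 frames reaches minute 1, so 15 × 18 + 1 × 2 = 272 labels have been skipped so far.
Adding those back, label number 271692 + 272 = 271964 at 30 labels/s is 9065 s + 14 f = 2 h 31 min 5 s frame 14, i.e. 02:31:05;14.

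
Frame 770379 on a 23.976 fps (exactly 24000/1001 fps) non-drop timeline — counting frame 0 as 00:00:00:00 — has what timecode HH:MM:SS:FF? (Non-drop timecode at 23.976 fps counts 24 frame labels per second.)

770379 ÷ 24 = 32099 full seconds, remainder 3 frames.
32099 s = 8 h 54 min 59 s.
Timecode: 08:54:59:03.

08:54:59:03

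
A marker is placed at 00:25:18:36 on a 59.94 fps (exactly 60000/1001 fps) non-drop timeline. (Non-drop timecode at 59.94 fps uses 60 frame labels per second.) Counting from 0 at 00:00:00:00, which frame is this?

frame 91116

Total seconds to the label: (0 × 3600 + 25 × 60 + 18) = 1518.
Frame index = 1518 × 60 + 36 = 91116.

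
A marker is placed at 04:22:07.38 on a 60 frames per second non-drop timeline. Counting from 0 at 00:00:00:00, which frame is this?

Total seconds to the label: (4 × 3600 + 22 × 60 + 7) = 15727.
Frame index = 15727 × 60 + 38 = 943658.

frame 943658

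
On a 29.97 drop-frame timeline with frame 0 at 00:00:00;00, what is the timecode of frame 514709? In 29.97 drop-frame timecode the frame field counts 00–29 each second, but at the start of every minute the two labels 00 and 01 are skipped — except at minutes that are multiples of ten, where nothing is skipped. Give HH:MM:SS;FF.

Each 10-minute DF block holds 10 × 60 × 30 − 9 × 2 = 17982 frames. 514709 ÷ 17982 → 28 full blocks, remainder 11213.
Within the partial block the first minute is 1800 frames and each further minute 1798, so 6 further minute boundaries passed. Total skipped labels = 18 × 28 + 2 × 6 = 516.
Non-drop label index = 514709 + 516 = 515225; at 30 labels/s that is 04:46:14:05, i.e. DF 04:46:14;05.

04:46:14;05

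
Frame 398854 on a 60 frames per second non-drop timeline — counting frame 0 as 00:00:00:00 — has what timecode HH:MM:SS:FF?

01:50:47:34

398854 ÷ 60 = 6647 full seconds, remainder 34 frames.
6647 s = 1 h 50 min 47 s.
Timecode: 01:50:47:34.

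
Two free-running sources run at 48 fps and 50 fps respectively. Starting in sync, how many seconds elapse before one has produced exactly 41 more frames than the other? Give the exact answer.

20.5 seconds

The gap grows by |50 − 48| = 2 frames per second.
Time for a 41-frame gap: 41 ÷ (2) = 20.5 s.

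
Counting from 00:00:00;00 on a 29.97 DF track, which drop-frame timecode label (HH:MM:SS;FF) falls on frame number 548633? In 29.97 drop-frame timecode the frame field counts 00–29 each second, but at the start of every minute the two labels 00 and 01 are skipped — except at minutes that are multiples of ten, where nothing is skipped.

Each 10-minute DF block holds 10 × 60 × 30 − 9 × 2 = 17982 frames. 548633 ÷ 17982 → 30 full blocks, remainder 9173.
Within the partial block the first minute is 1800 frames and each further minute 1798, so 5 further minute boundaries passed. Total skipped labels = 18 × 30 + 2 × 5 = 550.
Non-drop label index = 548633 + 550 = 549183; at 30 labels/s that is 05:05:06:03, i.e. DF 05:05:06;03.

05:05:06;03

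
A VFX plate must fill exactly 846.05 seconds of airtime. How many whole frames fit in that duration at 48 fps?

Frames = 846.05 × 48 = 203052/5 ≈ 40610.4000.
Complete frames: 40610.

40610 frames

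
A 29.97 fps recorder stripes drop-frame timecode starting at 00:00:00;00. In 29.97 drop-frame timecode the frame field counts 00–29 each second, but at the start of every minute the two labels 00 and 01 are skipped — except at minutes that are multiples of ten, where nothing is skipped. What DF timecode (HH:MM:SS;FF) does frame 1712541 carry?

Ten DF minutes hold 17982 frames, so frame 1712541 lies in block 95 (frames 1708290–1726271) with 4251 frames into that block.
The block's first minute is 1800 frames and the rest 1798 each; 4251 frames reaches minute 2, so 95 × 18 + 2 × 2 = 1714 labels have been skipped so far.
Adding those back, label number 1712541 + 1714 = 1714255 at 30 labels/s is 57141 s + 25 f = 15 h 52 min 21 s frame 25, i.e. 15:52:21;25.

15:52:21;25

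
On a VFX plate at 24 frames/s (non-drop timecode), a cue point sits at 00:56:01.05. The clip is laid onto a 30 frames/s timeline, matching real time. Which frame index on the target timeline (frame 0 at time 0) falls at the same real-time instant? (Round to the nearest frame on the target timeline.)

Source frame index: (0×3600 + 56×60 + 1) × 24 + 5 = 80669.
Real time: 80669 / (24) = 80669/24 s.
Target frame: (80669/24) × (30) = 403345/4 ≈ 100836.250 → 100836.

frame 100836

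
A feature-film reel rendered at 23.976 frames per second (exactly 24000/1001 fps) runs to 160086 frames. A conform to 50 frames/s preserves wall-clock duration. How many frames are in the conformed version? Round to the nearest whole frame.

Frames at target rate = 160086 × (50) / (24000/1001) = 26707681/80 ≈ 333846.013.
Nearest whole frame: 333846.

333846 frames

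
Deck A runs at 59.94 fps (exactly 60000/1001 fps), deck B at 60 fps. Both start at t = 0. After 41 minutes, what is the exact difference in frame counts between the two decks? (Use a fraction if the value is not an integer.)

41 min = 2460 s.
A emits 60000/1001 × 2460 = 147600000/1001 frames; B emits 60 × 2460 = 147600.
Difference = 147600/1001 frames (≈ 147.4525); B is ahead of A.

147600/1001 frames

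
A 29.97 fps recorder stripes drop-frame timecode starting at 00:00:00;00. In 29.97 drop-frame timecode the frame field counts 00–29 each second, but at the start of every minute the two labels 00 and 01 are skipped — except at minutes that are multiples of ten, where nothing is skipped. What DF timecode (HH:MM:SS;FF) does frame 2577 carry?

00:01:25;29

Ten DF minutes hold 17982 frames, so frame 2577 lies in block 0 (frames 0–17981) with 2577 frames into that block.
The block's first minute is 1800 frames and the rest 1798 each; 2577 frames reaches minute 1, so 0 × 18 + 1 × 2 = 2 labels have been skipped so far.
Adding those back, label number 2577 + 2 = 2579 at 30 labels/s is 85 s + 29 f = 0 h 1 min 25 s frame 29, i.e. 00:01:25;29.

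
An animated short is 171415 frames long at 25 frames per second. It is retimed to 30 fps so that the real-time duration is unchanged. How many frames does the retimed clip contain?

205698 frames

Target frames = source frames × (target rate / source rate) = 171415 × (30)/(25) = 171415 × 6/5 = 205698.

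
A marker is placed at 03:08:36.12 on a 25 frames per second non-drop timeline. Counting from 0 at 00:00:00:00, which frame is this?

Total seconds to the label: (3 × 3600 + 8 × 60 + 36) = 11316.
Frame index = 11316 × 25 + 12 = 282912.

frame 282912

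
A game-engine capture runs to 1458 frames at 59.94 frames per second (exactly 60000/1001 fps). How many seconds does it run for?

Running time = 1458 / (60000/1001) = 24.3243 s.

24.3243 seconds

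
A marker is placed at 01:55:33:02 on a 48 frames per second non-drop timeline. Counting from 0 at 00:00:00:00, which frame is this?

Total seconds to the label: (1 × 3600 + 55 × 60 + 33) = 6933.
Frame index = 6933 × 48 + 2 = 332786.

332786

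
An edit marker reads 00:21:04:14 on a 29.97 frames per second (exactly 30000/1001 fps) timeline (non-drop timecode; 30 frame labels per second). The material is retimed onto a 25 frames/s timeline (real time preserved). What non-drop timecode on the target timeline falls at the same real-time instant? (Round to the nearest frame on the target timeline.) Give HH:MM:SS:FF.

Source frame index: (0×3600 + 21×60 + 4) × 30 + 14 = 37934.
Real time: 37934 / (30000/1001) = 18985967/15000 s.
Target frame: (18985967/15000) × (25) = 18985967/600 ≈ 31643.278 → 31643.
At 25 labels/s: frame 31643 → 00:21:05:18.

00:21:05:18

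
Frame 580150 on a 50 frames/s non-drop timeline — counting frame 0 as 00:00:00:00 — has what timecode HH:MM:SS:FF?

03:13:23:00

580150 ÷ 50 = 11603 full seconds, remainder 0 frames.
11603 s = 3 h 13 min 23 s.
Timecode: 03:13:23:00.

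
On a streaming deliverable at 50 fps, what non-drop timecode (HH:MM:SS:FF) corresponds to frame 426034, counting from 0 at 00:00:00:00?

02:22:00:34

426034 ÷ 50 = 8520 full seconds, remainder 34 frames.
8520 s = 2 h 22 min 0 s.
Timecode: 02:22:00:34.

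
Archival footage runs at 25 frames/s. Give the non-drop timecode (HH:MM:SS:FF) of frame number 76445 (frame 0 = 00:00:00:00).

76445 ÷ 25 = 3057 full seconds, remainder 20 frames.
3057 s = 0 h 50 min 57 s.
Timecode: 00:50:57:20.

00:50:57:20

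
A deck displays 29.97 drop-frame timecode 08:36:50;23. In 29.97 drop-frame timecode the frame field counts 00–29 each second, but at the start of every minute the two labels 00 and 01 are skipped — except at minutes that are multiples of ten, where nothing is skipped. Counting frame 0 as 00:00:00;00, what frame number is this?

Complete 10-minute blocks: 51, each 17982 frames → 917082.
Remaining 6 whole minutes in the current block: 1800 + 5 × 1798 = 10790 frames.
Within the current minute: 50 × 30 + 23 − 2 = 1521 (labels ;00/;01 skipped at this minute). Total = 917082 + 10790 + 1521 = 929393.

929393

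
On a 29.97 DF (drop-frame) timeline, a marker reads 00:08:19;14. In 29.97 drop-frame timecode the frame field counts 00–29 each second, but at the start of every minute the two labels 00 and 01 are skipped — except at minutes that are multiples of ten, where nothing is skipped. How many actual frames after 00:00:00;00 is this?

14968

As if non-drop at 30 labels/s: (0 × 3600 + 8 × 60 + 19) × 30 + 14 = 14984.
Minute boundaries passed: 8; those not divisible by 10: 8 − 0 = 8; dropped labels = 2 × 8 = 16.
Actual frame index = 14984 − 16 = 14968.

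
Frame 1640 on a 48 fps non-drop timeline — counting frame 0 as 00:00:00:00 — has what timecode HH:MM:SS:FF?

1640 ÷ 48 = 34 full seconds, remainder 8 frames.
34 s = 0 h 0 min 34 s.
Timecode: 00:00:34:08.

00:00:34:08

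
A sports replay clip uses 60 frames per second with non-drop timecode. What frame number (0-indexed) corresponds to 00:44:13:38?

159218

Total seconds to the label: (0 × 3600 + 44 × 60 + 13) = 2653.
Frame index = 2653 × 60 + 38 = 159218.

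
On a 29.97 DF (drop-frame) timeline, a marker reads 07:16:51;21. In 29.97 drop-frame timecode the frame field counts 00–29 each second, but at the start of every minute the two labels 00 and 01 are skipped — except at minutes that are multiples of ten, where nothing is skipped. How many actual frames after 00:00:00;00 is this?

As if non-drop at 30 labels/s: (7 × 3600 + 16 × 60 + 51) × 30 + 21 = 786351.
Minute boundaries passed: 436; those not divisible by 10: 436 − 43 = 393; dropped labels = 2 × 393 = 786.
Actual frame index = 786351 − 786 = 785565.

785565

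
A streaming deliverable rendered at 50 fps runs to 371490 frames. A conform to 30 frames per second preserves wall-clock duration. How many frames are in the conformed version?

222894 frames

Target frames = source frames × (target rate / source rate) = 371490 × (30)/(50) = 371490 × 3/5 = 222894.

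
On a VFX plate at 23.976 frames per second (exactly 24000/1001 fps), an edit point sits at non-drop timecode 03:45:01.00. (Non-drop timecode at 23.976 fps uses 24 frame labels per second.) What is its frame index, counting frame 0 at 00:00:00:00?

Total seconds to the label: (3 × 3600 + 45 × 60 + 1) = 13501.
Frame index = 13501 × 24 + 0 = 324024.

324024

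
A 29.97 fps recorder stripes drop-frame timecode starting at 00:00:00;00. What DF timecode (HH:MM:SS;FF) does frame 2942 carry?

00:01:38;04

Ten DF minutes hold 17982 frames, so frame 2942 lies in block 0 (frames 0–17981) with 2942 frames into that block.
The block's first minute is 1800 frames and the rest 1798 each; 2942 frames reaches minute 1, so 0 × 18 + 1 × 2 = 2 labels have been skipped so far.
Adding those back, label number 2942 + 2 = 2944 at 30 labels/s is 98 s + 4 f = 0 h 1 min 38 s frame 4, i.e. 00:01:38;04.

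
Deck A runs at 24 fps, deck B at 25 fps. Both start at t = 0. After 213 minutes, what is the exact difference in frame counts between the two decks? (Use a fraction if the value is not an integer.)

213 min = 12780 s.
A emits 24 × 12780 = 306720 frames; B emits 25 × 12780 = 319500.
Difference = 12780 frames; B is ahead of A.

12780 frames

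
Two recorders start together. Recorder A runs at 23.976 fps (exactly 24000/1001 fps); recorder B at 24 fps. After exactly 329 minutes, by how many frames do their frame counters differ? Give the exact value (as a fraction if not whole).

67680/143 frames

329 min = 19740 s.
A emits 24000/1001 × 19740 = 67680000/143 frames; B emits 24 × 19740 = 473760.
Difference = 67680/143 frames (≈ 473.2867); B is ahead of A.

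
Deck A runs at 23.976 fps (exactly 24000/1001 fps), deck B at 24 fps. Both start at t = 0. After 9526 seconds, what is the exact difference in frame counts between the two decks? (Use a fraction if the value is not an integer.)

A emits 24000/1001 × 9526 = 20784000/91 frames; B emits 24 × 9526 = 228624.
Difference = 20784/91 frames (≈ 228.3956); B is ahead of A.

20784/91 frames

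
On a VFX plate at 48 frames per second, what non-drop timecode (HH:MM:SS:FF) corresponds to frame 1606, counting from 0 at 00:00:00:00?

1606 ÷ 48 = 33 full seconds, remainder 22 frames.
33 s = 0 h 0 min 33 s.
Timecode: 00:00:33:22.

00:00:33:22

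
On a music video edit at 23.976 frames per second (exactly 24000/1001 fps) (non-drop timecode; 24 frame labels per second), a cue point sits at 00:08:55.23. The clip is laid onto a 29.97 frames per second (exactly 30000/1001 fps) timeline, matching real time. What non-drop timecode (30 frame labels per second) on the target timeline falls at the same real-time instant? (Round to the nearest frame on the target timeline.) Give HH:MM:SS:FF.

00:08:55:29

Source frame index: (0×3600 + 8×60 + 55) × 24 + 23 = 12863.
Real time: 12863 / (24000/1001) = 12875863/24000 s.
Target frame: (12875863/24000) × (30000/1001) = 64315/4 ≈ 16078.750 → 16079.
At 30 labels/s: frame 16079 → 00:08:55:29.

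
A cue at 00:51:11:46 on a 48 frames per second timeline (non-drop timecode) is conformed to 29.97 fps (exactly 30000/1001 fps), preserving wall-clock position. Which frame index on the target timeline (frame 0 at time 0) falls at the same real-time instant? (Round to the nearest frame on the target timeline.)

Source frame index: (0×3600 + 51×60 + 11) × 48 + 46 = 147454.
Real time: 147454 / (48) = 73727/24 s.
Target frame: (73727/24) × (30000/1001) = 92158750/1001 ≈ 92066.683 → 92067.

frame 92067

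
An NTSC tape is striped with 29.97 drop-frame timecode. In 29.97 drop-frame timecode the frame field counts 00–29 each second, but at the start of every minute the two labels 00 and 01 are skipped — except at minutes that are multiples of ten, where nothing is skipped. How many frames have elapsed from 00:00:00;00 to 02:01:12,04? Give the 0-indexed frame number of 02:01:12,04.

Complete 10-minute blocks: 12, each 17982 frames → 215784.
Remaining 1 whole minute in the current block: 1800 + 0 × 1798 = 1800 frames.
Within the current minute: 12 × 30 + 4 − 2 = 362 (labels ;00/;01 skipped at this minute). Total = 215784 + 1800 + 362 = 217946.

217946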